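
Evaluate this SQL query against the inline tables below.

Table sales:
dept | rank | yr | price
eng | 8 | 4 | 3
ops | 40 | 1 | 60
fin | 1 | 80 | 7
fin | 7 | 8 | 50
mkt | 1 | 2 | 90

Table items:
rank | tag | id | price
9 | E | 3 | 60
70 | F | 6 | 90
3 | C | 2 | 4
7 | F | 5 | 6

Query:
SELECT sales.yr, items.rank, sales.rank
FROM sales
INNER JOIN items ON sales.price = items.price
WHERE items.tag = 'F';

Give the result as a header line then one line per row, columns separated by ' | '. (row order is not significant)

== RESULT ==
sales.yr | items.rank | sales.rank
2 | 70 | 1

Derivation:
After JOIN items (2 rows):
sales.dept | sales.rank | sales.yr | sales.price | items.rank | items.tag | items.id | items.price
ops | 40 | 1 | 60 | 9 | E | 3 | 60
mkt | 1 | 2 | 90 | 70 | F | 6 | 90
After WHERE (1 rows):
sales.dept | sales.rank | sales.yr | sales.price | items.rank | items.tag | items.id | items.price
mkt | 1 | 2 | 90 | 70 | F | 6 | 90
After SELECT (1 rows):
sales.yr | items.rank | sales.rank
2 | 70 | 1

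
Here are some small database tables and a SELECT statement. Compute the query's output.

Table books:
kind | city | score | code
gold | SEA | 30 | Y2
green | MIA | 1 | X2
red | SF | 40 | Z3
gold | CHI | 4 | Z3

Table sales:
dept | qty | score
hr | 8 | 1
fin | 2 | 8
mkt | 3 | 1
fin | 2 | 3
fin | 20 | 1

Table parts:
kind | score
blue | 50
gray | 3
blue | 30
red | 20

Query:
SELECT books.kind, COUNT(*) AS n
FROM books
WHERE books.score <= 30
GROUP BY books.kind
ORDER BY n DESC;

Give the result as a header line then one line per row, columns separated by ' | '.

== RESULT ==
books.kind | n
gold | 2
green | 1

Derivation:
After WHERE (3 rows):
books.kind | books.city | books.score | books.code
gold | SEA | 30 | Y2
green | MIA | 1 | X2
gold | CHI | 4 | Z3
After GROUP BY (2 rows):
books.kind | n
gold | 2
green | 1
After ORDER BY (2 rows):
books.kind | n
gold | 2
green | 1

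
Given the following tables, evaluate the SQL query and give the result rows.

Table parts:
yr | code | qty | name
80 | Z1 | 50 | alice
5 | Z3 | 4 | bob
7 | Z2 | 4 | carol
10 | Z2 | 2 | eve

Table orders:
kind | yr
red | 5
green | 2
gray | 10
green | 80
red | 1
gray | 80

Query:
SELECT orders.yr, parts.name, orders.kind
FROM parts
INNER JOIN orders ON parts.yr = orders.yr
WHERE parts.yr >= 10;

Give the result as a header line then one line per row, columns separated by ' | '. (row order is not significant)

After JOIN orders (4 rows):
parts.yr | parts.code | parts.qty | parts.name | orders.kind | orders.yr
80 | Z1 | 50 | alice | green | 80
80 | Z1 | 50 | alice | gray | 80
5 | Z3 | 4 | bob | red | 5
10 | Z2 | 2 | eve | gray | 10
After WHERE (3 rows):
parts.yr | parts.code | parts.qty | parts.name | orders.kind | orders.yr
80 | Z1 | 50 | alice | green | 80
80 | Z1 | 50 | alice | gray | 80
10 | Z2 | 2 | eve | gray | 10
After SELECT (3 rows):
orders.yr | parts.name | orders.kind
80 | alice | green
80 | alice | gray
10 | eve | gray

== RESULT ==
orders.yr | parts.name | orders.kind
80 | alice | green
80 | alice | gray
10 | eve | gray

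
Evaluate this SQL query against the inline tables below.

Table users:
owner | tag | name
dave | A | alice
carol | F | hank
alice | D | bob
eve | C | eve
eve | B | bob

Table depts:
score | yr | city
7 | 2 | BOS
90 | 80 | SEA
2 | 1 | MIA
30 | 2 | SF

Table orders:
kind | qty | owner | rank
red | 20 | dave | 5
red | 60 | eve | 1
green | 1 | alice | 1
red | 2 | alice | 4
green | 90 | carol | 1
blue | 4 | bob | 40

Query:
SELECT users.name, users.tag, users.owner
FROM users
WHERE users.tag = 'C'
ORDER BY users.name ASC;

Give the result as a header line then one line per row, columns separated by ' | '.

After WHERE (1 rows):
users.owner | users.tag | users.name
eve | C | eve
After SELECT (1 rows):
users.name | users.tag | users.owner
eve | C | eve
After ORDER BY (1 rows):
users.name | users.tag | users.owner
eve | C | eve

== RESULT ==
users.name | users.tag | users.owner
eve | C | eve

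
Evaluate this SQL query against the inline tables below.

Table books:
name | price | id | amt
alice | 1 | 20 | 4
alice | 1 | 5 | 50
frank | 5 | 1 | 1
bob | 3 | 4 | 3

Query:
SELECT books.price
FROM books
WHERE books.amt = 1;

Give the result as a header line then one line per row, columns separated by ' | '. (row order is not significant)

== RESULT ==
books.price
5

Derivation:
After WHERE (1 rows):
books.name | books.price | books.id | books.amt
frank | 5 | 1 | 1
After SELECT (1 rows):
books.price
5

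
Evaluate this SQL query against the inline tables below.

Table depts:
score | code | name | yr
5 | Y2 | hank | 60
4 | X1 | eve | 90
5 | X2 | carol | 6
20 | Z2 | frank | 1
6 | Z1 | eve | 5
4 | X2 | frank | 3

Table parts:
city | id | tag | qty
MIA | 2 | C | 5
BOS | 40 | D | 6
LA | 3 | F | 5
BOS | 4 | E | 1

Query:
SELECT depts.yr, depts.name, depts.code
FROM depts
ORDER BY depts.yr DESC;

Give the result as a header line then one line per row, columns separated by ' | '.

== RESULT ==
depts.yr | depts.name | depts.code
90 | eve | X1
60 | hank | Y2
6 | carol | X2
5 | eve | Z1
3 | frank | X2
1 | frank | Z2

Derivation:
After SELECT (6 rows):
depts.yr | depts.name | depts.code
60 | hank | Y2
90 | eve | X1
6 | carol | X2
1 | frank | Z2
5 | eve | Z1
3 | frank | X2
After ORDER BY (6 rows):
depts.yr | depts.name | depts.code
90 | eve | X1
60 | hank | Y2
6 | carol | X2
5 | eve | Z1
3 | frank | X2
1 | frank | Z2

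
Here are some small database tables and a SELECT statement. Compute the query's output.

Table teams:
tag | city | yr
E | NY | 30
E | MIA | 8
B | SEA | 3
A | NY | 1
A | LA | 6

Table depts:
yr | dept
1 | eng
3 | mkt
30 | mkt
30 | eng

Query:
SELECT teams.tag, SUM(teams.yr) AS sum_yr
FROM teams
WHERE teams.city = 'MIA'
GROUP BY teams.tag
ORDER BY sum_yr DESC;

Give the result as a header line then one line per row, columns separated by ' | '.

== RESULT ==
teams.tag | sum_yr
E | 8

Derivation:
After WHERE (1 rows):
teams.tag | teams.city | teams.yr
E | MIA | 8
After GROUP BY (1 rows):
teams.tag | sum_yr
E | 8
After ORDER BY (1 rows):
teams.tag | sum_yr
E | 8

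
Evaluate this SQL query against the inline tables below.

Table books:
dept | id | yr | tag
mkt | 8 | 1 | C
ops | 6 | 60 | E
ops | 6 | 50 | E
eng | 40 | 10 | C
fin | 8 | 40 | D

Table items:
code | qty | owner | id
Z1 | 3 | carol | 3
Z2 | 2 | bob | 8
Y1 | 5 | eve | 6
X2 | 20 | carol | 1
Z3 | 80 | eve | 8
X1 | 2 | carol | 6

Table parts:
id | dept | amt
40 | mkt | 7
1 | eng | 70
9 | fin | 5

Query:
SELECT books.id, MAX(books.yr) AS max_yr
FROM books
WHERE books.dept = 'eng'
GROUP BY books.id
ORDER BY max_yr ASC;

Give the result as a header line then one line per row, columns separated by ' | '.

== RESULT ==
books.id | max_yr
40 | 10

Derivation:
After WHERE (1 rows):
books.dept | books.id | books.yr | books.tag
eng | 40 | 10 | C
After GROUP BY (1 rows):
books.id | max_yr
40 | 10
After ORDER BY (1 rows):
books.id | max_yr
40 | 10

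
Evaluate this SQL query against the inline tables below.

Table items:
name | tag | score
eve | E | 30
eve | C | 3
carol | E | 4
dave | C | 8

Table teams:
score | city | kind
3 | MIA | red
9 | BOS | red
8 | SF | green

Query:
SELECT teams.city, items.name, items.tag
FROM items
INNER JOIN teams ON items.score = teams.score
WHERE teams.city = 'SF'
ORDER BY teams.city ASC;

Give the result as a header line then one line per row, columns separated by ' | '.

After JOIN teams (2 rows):
items.name | items.tag | items.score | teams.score | teams.city | teams.kind
eve | C | 3 | 3 | MIA | red
dave | C | 8 | 8 | SF | green
After WHERE (1 rows):
items.name | items.tag | items.score | teams.score | teams.city | teams.kind
dave | C | 8 | 8 | SF | green
After SELECT (1 rows):
teams.city | items.name | items.tag
SF | dave | C
After ORDER BY (1 rows):
teams.city | items.name | items.tag
SF | dave | C

== RESULT ==
teams.city | items.name | items.tag
SF | dave | C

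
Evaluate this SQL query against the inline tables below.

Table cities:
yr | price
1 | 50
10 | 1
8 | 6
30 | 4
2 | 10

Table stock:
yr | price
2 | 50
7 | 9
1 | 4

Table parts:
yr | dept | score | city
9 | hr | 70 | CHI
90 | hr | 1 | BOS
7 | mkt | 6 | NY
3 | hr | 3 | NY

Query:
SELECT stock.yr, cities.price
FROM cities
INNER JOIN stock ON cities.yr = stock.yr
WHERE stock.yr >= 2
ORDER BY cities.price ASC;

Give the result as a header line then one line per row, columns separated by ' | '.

== RESULT ==
stock.yr | cities.price
2 | 10

Derivation:
After JOIN stock (2 rows):
cities.yr | cities.price | stock.yr | stock.price
1 | 50 | 1 | 4
2 | 10 | 2 | 50
After WHERE (1 rows):
cities.yr | cities.price | stock.yr | stock.price
2 | 10 | 2 | 50
After SELECT (1 rows):
stock.yr | cities.price
2 | 10
After ORDER BY (1 rows):
stock.yr | cities.price
2 | 10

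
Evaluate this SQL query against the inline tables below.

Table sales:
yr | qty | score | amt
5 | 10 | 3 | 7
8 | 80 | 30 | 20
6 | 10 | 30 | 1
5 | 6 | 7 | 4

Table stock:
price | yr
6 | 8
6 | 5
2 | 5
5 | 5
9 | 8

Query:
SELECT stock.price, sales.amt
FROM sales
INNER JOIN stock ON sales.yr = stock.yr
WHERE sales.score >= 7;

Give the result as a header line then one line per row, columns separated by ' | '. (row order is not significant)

After JOIN stock (8 rows):
sales.yr | sales.qty | sales.score | sales.amt | stock.price | stock.yr
5 | 10 | 3 | 7 | 6 | 5
5 | 10 | 3 | 7 | 2 | 5
5 | 10 | 3 | 7 | 5 | 5
8 | 80 | 30 | 20 | 6 | 8
8 | 80 | 30 | 20 | 9 | 8
5 | 6 | 7 | 4 | 6 | 5
5 | 6 | 7 | 4 | 2 | 5
5 | 6 | 7 | 4 | 5 | 5
After WHERE (5 rows):
sales.yr | sales.qty | sales.score | sales.amt | stock.price | stock.yr
8 | 80 | 30 | 20 | 6 | 8
8 | 80 | 30 | 20 | 9 | 8
5 | 6 | 7 | 4 | 6 | 5
5 | 6 | 7 | 4 | 2 | 5
5 | 6 | 7 | 4 | 5 | 5
After SELECT (5 rows):
stock.price | sales.amt
6 | 20
9 | 20
6 | 4
2 | 4
5 | 4

== RESULT ==
stock.price | sales.amt
6 | 20
9 | 20
6 | 4
2 | 4
5 | 4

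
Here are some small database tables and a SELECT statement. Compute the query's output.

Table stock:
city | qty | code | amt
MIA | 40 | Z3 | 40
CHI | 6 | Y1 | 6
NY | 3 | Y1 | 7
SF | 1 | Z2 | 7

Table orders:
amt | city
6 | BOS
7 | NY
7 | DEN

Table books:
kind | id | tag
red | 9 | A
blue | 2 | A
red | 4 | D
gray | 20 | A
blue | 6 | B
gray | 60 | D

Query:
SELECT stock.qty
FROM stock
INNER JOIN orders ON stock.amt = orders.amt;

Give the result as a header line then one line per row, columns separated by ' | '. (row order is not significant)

== RESULT ==
stock.qty
6
3
3
1
1

Derivation:
After JOIN orders (5 rows):
stock.city | stock.qty | stock.code | stock.amt | orders.amt | orders.city
CHI | 6 | Y1 | 6 | 6 | BOS
NY | 3 | Y1 | 7 | 7 | NY
NY | 3 | Y1 | 7 | 7 | DEN
SF | 1 | Z2 | 7 | 7 | NY
SF | 1 | Z2 | 7 | 7 | DEN
After SELECT (5 rows):
stock.qty
6
3
3
1
1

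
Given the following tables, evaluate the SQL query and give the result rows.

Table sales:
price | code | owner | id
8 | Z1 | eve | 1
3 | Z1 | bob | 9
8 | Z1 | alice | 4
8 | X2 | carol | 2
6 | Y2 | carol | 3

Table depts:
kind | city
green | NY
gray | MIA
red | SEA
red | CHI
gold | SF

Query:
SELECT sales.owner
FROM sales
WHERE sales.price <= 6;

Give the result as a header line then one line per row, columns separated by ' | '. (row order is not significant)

== RESULT ==
sales.owner
bob
carol

Derivation:
After WHERE (2 rows):
sales.price | sales.code | sales.owner | sales.id
3 | Z1 | bob | 9
6 | Y2 | carol | 3
After SELECT (2 rows):
sales.owner
bob
carol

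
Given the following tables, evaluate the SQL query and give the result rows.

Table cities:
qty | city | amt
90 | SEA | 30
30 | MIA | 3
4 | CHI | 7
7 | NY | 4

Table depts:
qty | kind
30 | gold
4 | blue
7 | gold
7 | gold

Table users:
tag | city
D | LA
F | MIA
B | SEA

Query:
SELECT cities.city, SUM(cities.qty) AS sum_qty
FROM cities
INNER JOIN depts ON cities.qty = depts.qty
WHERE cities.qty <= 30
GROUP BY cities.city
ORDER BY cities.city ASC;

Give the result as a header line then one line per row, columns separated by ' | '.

== RESULT ==
cities.city | sum_qty
CHI | 4
MIA | 30
NY | 14

Derivation:
After JOIN depts (4 rows):
cities.qty | cities.city | cities.amt | depts.qty | depts.kind
30 | MIA | 3 | 30 | gold
4 | CHI | 7 | 4 | blue
7 | NY | 4 | 7 | gold
7 | NY | 4 | 7 | gold
After WHERE (4 rows):
cities.qty | cities.city | cities.amt | depts.qty | depts.kind
30 | MIA | 3 | 30 | gold
4 | CHI | 7 | 4 | blue
7 | NY | 4 | 7 | gold
7 | NY | 4 | 7 | gold
After GROUP BY (3 rows):
cities.city | sum_qty
MIA | 30
CHI | 4
NY | 14
After ORDER BY (3 rows):
cities.city | sum_qty
CHI | 4
MIA | 30
NY | 14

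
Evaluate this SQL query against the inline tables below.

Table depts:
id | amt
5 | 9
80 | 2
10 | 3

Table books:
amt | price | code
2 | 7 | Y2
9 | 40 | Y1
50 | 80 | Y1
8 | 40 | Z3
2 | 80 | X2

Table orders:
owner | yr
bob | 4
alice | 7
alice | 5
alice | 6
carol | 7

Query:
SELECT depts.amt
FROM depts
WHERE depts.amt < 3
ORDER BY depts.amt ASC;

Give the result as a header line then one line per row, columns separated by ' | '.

After WHERE (1 rows):
depts.id | depts.amt
80 | 2
After SELECT (1 rows):
depts.amt
2
After ORDER BY (1 rows):
depts.amt
2

== RESULT ==
depts.amt
2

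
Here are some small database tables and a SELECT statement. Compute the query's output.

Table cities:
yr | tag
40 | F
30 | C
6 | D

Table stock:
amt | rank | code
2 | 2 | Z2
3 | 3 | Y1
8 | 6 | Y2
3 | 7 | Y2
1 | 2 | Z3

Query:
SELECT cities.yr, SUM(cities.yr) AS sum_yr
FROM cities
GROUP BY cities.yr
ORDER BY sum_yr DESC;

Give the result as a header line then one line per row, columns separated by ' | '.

== RESULT ==
cities.yr | sum_yr
40 | 40
30 | 30
6 | 6

Derivation:
After GROUP BY (3 rows):
cities.yr | sum_yr
40 | 40
30 | 30
6 | 6
After ORDER BY (3 rows):
cities.yr | sum_yr
40 | 40
30 | 30
6 | 6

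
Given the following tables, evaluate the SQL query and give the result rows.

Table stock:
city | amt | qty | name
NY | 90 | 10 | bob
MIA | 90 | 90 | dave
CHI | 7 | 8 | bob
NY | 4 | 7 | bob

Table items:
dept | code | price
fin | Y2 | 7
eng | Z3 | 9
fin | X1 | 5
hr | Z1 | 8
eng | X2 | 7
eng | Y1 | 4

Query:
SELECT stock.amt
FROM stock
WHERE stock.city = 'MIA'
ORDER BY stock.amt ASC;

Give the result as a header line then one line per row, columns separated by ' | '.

After WHERE (1 rows):
stock.city | stock.amt | stock.qty | stock.name
MIA | 90 | 90 | dave
After SELECT (1 rows):
stock.amt
90
After ORDER BY (1 rows):
stock.amt
90

== RESULT ==
stock.amt
90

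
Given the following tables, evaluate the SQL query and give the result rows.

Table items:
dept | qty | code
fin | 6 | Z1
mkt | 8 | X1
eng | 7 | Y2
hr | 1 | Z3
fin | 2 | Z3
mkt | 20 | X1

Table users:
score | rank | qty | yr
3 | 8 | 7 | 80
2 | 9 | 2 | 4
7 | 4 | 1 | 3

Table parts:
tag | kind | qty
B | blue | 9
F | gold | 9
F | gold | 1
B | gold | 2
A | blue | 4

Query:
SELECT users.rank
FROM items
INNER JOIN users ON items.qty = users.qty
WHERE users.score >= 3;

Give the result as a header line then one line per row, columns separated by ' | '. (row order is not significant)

After JOIN users (3 rows):
items.dept | items.qty | items.code | users.score | users.rank | users.qty | users.yr
eng | 7 | Y2 | 3 | 8 | 7 | 80
hr | 1 | Z3 | 7 | 4 | 1 | 3
fin | 2 | Z3 | 2 | 9 | 2 | 4
After WHERE (2 rows):
items.dept | items.qty | items.code | users.score | users.rank | users.qty | users.yr
eng | 7 | Y2 | 3 | 8 | 7 | 80
hr | 1 | Z3 | 7 | 4 | 1 | 3
After SELECT (2 rows):
users.rank
8
4

== RESULT ==
users.rank
8
4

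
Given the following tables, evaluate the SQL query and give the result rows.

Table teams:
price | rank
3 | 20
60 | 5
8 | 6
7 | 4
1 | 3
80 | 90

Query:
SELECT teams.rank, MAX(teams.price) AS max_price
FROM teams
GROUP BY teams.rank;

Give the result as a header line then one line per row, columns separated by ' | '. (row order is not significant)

== RESULT ==
teams.rank | max_price
20 | 3
5 | 60
6 | 8
4 | 7
3 | 1
90 | 80

Derivation:
After GROUP BY (6 rows):
teams.rank | max_price
20 | 3
5 | 60
6 | 8
4 | 7
3 | 1
90 | 80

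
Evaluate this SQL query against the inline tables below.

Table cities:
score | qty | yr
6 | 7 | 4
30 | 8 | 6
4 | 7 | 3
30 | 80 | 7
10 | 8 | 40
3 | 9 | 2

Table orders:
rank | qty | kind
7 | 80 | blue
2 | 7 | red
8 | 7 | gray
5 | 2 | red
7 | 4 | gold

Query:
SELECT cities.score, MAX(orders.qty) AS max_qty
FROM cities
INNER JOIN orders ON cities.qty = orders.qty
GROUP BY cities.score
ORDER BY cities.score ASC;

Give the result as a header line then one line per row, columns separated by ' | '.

After JOIN orders (5 rows):
cities.score | cities.qty | cities.yr | orders.rank | orders.qty | orders.kind
6 | 7 | 4 | 2 | 7 | red
6 | 7 | 4 | 8 | 7 | gray
4 | 7 | 3 | 2 | 7 | red
4 | 7 | 3 | 8 | 7 | gray
30 | 80 | 7 | 7 | 80 | blue
After GROUP BY (3 rows):
cities.score | max_qty
6 | 7
4 | 7
30 | 80
After ORDER BY (3 rows):
cities.score | max_qty
4 | 7
6 | 7
30 | 80

== RESULT ==
cities.score | max_qty
4 | 7
6 | 7
30 | 80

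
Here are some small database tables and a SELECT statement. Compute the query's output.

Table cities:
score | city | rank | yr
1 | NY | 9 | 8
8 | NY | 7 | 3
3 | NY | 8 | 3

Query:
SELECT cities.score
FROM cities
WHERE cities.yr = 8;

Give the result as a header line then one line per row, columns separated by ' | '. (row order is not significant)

After WHERE (1 rows):
cities.score | cities.city | cities.rank | cities.yr
1 | NY | 9 | 8
After SELECT (1 rows):
cities.score
1

== RESULT ==
cities.score
1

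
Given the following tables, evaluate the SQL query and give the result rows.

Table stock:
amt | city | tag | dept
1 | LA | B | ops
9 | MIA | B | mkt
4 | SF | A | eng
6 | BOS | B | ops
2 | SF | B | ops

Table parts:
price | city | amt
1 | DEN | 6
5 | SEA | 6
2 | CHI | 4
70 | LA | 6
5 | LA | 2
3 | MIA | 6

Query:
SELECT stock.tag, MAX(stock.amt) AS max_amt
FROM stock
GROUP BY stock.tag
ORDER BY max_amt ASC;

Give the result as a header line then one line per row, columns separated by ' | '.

== RESULT ==
stock.tag | max_amt
A | 4
B | 9

Derivation:
After GROUP BY (2 rows):
stock.tag | max_amt
B | 9
A | 4
After ORDER BY (2 rows):
stock.tag | max_amt
A | 4
B | 9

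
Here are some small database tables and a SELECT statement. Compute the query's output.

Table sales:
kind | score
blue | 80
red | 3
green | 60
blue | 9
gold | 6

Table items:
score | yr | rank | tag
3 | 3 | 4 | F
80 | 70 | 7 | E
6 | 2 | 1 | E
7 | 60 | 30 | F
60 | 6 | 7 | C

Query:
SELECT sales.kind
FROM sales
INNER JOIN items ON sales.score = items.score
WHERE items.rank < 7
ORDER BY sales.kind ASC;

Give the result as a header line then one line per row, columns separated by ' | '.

== RESULT ==
sales.kind
gold
red

Derivation:
After JOIN items (4 rows):
sales.kind | sales.score | items.score | items.yr | items.rank | items.tag
blue | 80 | 80 | 70 | 7 | E
red | 3 | 3 | 3 | 4 | F
green | 60 | 60 | 6 | 7 | C
gold | 6 | 6 | 2 | 1 | E
After WHERE (2 rows):
sales.kind | sales.score | items.score | items.yr | items.rank | items.tag
red | 3 | 3 | 3 | 4 | F
gold | 6 | 6 | 2 | 1 | E
After SELECT (2 rows):
sales.kind
red
gold
After ORDER BY (2 rows):
sales.kind
gold
red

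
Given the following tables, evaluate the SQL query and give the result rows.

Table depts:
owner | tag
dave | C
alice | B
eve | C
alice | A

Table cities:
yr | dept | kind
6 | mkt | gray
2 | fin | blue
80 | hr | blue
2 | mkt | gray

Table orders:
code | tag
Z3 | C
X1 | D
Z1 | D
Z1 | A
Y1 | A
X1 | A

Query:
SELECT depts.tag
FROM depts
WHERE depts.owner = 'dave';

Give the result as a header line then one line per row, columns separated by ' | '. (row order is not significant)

After WHERE (1 rows):
depts.owner | depts.tag
dave | C
After SELECT (1 rows):
depts.tag
C

== RESULT ==
depts.tag
C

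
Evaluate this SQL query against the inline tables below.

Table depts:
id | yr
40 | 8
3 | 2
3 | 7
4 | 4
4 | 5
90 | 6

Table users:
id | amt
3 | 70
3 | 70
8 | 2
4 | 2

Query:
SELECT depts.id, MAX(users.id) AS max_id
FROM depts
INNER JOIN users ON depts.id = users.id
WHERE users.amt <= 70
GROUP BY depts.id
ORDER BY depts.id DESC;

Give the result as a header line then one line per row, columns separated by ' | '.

After JOIN users (6 rows):
depts.id | depts.yr | users.id | users.amt
3 | 2 | 3 | 70
3 | 2 | 3 | 70
3 | 7 | 3 | 70
3 | 7 | 3 | 70
4 | 4 | 4 | 2
4 | 5 | 4 | 2
After WHERE (6 rows):
depts.id | depts.yr | users.id | users.amt
3 | 2 | 3 | 70
3 | 2 | 3 | 70
3 | 7 | 3 | 70
3 | 7 | 3 | 70
4 | 4 | 4 | 2
4 | 5 | 4 | 2
After GROUP BY (2 rows):
depts.id | max_id
3 | 3
4 | 4
After ORDER BY (2 rows):
depts.id | max_id
4 | 4
3 | 3

== RESULT ==
depts.id | max_id
4 | 4
3 | 3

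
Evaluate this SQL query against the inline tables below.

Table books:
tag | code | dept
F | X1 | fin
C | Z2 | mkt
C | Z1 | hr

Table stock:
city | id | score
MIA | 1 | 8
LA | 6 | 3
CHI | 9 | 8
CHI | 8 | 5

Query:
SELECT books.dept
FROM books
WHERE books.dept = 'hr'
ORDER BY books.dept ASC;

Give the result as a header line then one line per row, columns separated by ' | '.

== RESULT ==
books.dept
hr

Derivation:
After WHERE (1 rows):
books.tag | books.code | books.dept
C | Z1 | hr
After SELECT (1 rows):
books.dept
hr
After ORDER BY (1 rows):
books.dept
hr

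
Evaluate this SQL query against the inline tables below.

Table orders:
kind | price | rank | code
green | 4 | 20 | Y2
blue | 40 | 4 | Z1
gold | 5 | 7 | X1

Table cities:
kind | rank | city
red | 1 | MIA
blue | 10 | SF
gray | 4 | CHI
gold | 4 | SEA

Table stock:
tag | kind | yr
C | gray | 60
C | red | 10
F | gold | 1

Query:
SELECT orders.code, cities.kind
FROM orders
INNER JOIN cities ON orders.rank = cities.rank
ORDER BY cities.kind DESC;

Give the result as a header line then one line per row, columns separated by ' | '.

After JOIN cities (2 rows):
orders.kind | orders.price | orders.rank | orders.code | cities.kind | cities.rank | cities.city
blue | 40 | 4 | Z1 | gray | 4 | CHI
blue | 40 | 4 | Z1 | gold | 4 | SEA
After SELECT (2 rows):
orders.code | cities.kind
Z1 | gray
Z1 | gold
After ORDER BY (2 rows):
orders.code | cities.kind
Z1 | gray
Z1 | gold

== RESULT ==
orders.code | cities.kind
Z1 | gray
Z1 | gold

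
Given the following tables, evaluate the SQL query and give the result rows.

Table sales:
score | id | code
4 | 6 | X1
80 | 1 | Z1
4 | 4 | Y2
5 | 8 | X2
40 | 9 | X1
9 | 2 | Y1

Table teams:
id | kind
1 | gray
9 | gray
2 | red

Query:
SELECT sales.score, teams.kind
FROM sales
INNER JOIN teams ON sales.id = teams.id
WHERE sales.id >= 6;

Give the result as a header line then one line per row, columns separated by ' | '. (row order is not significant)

After JOIN teams (3 rows):
sales.score | sales.id | sales.code | teams.id | teams.kind
80 | 1 | Z1 | 1 | gray
40 | 9 | X1 | 9 | gray
9 | 2 | Y1 | 2 | red
After WHERE (1 rows):
sales.score | sales.id | sales.code | teams.id | teams.kind
40 | 9 | X1 | 9 | gray
After SELECT (1 rows):
sales.score | teams.kind
40 | gray

== RESULT ==
sales.score | teams.kind
40 | gray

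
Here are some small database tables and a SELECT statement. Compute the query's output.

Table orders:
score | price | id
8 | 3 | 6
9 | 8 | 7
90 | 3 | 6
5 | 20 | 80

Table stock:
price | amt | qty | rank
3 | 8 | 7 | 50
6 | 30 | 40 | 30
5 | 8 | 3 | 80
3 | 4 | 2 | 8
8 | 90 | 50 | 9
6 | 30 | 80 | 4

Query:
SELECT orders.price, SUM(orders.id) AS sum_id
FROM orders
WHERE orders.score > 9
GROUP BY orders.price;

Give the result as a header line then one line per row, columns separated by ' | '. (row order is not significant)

== RESULT ==
orders.price | sum_id
3 | 6

Derivation:
After WHERE (1 rows):
orders.score | orders.price | orders.id
90 | 3 | 6
After GROUP BY (1 rows):
orders.price | sum_id
3 | 6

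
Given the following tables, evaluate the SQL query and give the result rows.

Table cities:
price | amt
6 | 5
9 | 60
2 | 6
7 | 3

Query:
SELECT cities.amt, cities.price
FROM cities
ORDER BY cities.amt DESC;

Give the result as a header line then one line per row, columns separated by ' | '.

After SELECT (4 rows):
cities.amt | cities.price
5 | 6
60 | 9
6 | 2
3 | 7
After ORDER BY (4 rows):
cities.amt | cities.price
60 | 9
6 | 2
5 | 6
3 | 7

== RESULT ==
cities.amt | cities.price
60 | 9
6 | 2
5 | 6
3 | 7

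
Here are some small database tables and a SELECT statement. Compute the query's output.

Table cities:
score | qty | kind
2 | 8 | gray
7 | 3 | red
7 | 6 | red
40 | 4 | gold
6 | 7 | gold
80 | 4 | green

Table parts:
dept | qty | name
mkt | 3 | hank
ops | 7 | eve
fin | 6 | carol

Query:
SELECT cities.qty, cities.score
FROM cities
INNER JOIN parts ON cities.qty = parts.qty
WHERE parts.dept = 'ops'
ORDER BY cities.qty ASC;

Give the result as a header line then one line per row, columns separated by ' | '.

After JOIN parts (3 rows):
cities.score | cities.qty | cities.kind | parts.dept | parts.qty | parts.name
7 | 3 | red | mkt | 3 | hank
7 | 6 | red | fin | 6 | carol
6 | 7 | gold | ops | 7 | eve
After WHERE (1 rows):
cities.score | cities.qty | cities.kind | parts.dept | parts.qty | parts.name
6 | 7 | gold | ops | 7 | eve
After SELECT (1 rows):
cities.qty | cities.score
7 | 6
After ORDER BY (1 rows):
cities.qty | cities.score
7 | 6

== RESULT ==
cities.qty | cities.score
7 | 6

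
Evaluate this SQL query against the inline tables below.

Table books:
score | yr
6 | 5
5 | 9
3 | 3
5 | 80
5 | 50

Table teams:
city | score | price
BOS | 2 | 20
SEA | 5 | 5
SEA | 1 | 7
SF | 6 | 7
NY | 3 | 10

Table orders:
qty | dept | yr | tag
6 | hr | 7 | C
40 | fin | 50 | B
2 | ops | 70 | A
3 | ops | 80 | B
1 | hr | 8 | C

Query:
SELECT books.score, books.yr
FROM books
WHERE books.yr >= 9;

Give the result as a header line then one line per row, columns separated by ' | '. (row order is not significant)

== RESULT ==
books.score | books.yr
5 | 9
5 | 80
5 | 50

Derivation:
After WHERE (3 rows):
books.score | books.yr
5 | 9
5 | 80
5 | 50
After SELECT (3 rows):
books.score | books.yr
5 | 9
5 | 80
5 | 50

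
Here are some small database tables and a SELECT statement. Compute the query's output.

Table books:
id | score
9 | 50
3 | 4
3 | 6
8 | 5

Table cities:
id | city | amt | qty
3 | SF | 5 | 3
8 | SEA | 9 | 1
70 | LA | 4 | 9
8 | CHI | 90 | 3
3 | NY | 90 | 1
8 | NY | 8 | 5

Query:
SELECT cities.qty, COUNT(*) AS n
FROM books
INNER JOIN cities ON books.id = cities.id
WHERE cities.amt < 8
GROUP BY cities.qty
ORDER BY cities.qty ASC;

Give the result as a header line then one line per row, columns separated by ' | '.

== RESULT ==
cities.qty | n
3 | 2

Derivation:
After JOIN cities (7 rows):
books.id | books.score | cities.id | cities.city | cities.amt | cities.qty
3 | 4 | 3 | SF | 5 | 3
3 | 4 | 3 | NY | 90 | 1
3 | 6 | 3 | SF | 5 | 3
3 | 6 | 3 | NY | 90 | 1
8 | 5 | 8 | SEA | 9 | 1
8 | 5 | 8 | CHI | 90 | 3
8 | 5 | 8 | NY | 8 | 5
After WHERE (2 rows):
books.id | books.score | cities.id | cities.city | cities.amt | cities.qty
3 | 4 | 3 | SF | 5 | 3
3 | 6 | 3 | SF | 5 | 3
After GROUP BY (1 rows):
cities.qty | n
3 | 2
After ORDER BY (1 rows):
cities.qty | n
3 | 2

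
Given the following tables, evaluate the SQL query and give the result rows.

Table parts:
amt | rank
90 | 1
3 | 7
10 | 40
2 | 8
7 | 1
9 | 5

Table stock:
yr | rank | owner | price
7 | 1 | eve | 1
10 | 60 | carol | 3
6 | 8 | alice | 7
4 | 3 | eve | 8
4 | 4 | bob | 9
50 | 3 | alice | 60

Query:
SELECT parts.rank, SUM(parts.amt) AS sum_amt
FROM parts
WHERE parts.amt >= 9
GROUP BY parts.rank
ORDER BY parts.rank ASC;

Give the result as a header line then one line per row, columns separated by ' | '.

== RESULT ==
parts.rank | sum_amt
1 | 90
5 | 9
40 | 10

Derivation:
After WHERE (3 rows):
parts.amt | parts.rank
90 | 1
10 | 40
9 | 5
After GROUP BY (3 rows):
parts.rank | sum_amt
1 | 90
40 | 10
5 | 9
After ORDER BY (3 rows):
parts.rank | sum_amt
1 | 90
5 | 9
40 | 10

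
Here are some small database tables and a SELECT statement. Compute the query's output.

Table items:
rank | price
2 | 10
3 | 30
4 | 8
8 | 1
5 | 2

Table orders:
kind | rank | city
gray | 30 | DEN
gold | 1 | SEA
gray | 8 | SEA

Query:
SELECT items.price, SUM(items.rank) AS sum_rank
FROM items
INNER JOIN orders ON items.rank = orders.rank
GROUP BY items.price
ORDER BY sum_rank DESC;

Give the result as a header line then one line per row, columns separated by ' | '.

== RESULT ==
items.price | sum_rank
1 | 8

Derivation:
After JOIN orders (1 rows):
items.rank | items.price | orders.kind | orders.rank | orders.city
8 | 1 | gray | 8 | SEA
After GROUP BY (1 rows):
items.price | sum_rank
1 | 8
After ORDER BY (1 rows):
items.price | sum_rank
1 | 8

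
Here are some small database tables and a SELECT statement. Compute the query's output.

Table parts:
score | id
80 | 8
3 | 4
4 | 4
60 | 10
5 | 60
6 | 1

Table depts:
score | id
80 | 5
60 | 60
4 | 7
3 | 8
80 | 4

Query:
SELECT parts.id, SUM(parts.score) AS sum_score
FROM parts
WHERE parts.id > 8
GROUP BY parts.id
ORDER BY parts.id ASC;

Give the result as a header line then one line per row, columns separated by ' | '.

== RESULT ==
parts.id | sum_score
10 | 60
60 | 5

Derivation:
After WHERE (2 rows):
parts.score | parts.id
60 | 10
5 | 60
After GROUP BY (2 rows):
parts.id | sum_score
10 | 60
60 | 5
After ORDER BY (2 rows):
parts.id | sum_score
10 | 60
60 | 5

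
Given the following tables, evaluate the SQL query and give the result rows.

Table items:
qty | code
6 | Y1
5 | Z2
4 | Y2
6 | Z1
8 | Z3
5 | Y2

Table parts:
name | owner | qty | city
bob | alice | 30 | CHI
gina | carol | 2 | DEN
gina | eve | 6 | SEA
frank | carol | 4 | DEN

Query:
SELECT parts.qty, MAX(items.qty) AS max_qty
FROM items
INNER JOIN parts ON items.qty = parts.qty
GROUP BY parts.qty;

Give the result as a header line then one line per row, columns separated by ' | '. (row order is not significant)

After JOIN parts (3 rows):
items.qty | items.code | parts.name | parts.owner | parts.qty | parts.city
6 | Y1 | gina | eve | 6 | SEA
4 | Y2 | frank | carol | 4 | DEN
6 | Z1 | gina | eve | 6 | SEA
After GROUP BY (2 rows):
parts.qty | max_qty
6 | 6
4 | 4

== RESULT ==
parts.qty | max_qty
6 | 6
4 | 4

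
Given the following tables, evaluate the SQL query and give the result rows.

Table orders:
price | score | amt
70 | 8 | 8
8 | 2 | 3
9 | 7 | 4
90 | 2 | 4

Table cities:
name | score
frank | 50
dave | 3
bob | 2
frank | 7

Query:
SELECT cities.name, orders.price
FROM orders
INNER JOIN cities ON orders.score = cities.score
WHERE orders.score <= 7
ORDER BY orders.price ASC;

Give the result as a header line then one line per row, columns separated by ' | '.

== RESULT ==
cities.name | orders.price
bob | 8
frank | 9
bob | 90

Derivation:
After JOIN cities (3 rows):
orders.price | orders.score | orders.amt | cities.name | cities.score
8 | 2 | 3 | bob | 2
9 | 7 | 4 | frank | 7
90 | 2 | 4 | bob | 2
After WHERE (3 rows):
orders.price | orders.score | orders.amt | cities.name | cities.score
8 | 2 | 3 | bob | 2
9 | 7 | 4 | frank | 7
90 | 2 | 4 | bob | 2
After SELECT (3 rows):
cities.name | orders.price
bob | 8
frank | 9
bob | 90
After ORDER BY (3 rows):
cities.name | orders.price
bob | 8
frank | 9
bob | 90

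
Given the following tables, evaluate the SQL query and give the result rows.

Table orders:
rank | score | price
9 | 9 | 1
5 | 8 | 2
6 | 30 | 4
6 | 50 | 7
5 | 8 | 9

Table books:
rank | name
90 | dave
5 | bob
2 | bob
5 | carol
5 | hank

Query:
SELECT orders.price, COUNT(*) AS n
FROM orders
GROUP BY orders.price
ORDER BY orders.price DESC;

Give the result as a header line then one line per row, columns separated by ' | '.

After GROUP BY (5 rows):
orders.price | n
1 | 1
2 | 1
4 | 1
7 | 1
9 | 1
After ORDER BY (5 rows):
orders.price | n
9 | 1
7 | 1
4 | 1
2 | 1
1 | 1

== RESULT ==
orders.price | n
9 | 1
7 | 1
4 | 1
2 | 1
1 | 1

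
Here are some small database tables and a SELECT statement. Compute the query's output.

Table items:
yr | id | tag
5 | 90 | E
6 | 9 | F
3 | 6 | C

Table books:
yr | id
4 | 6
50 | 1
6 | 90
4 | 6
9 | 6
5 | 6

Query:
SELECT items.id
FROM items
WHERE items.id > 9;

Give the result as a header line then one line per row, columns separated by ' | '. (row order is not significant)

== RESULT ==
items.id
90

Derivation:
After WHERE (1 rows):
items.yr | items.id | items.tag
5 | 90 | E
After SELECT (1 rows):
items.id
90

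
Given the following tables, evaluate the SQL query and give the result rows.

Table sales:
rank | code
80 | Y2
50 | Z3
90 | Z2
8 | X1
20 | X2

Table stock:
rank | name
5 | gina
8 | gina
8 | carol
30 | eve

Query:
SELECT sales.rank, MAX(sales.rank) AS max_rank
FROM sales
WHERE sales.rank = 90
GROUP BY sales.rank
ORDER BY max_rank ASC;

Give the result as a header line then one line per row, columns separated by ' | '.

== RESULT ==
sales.rank | max_rank
90 | 90

Derivation:
After WHERE (1 rows):
sales.rank | sales.code
90 | Z2
After GROUP BY (1 rows):
sales.rank | max_rank
90 | 90
After ORDER BY (1 rows):
sales.rank | max_rank
90 | 90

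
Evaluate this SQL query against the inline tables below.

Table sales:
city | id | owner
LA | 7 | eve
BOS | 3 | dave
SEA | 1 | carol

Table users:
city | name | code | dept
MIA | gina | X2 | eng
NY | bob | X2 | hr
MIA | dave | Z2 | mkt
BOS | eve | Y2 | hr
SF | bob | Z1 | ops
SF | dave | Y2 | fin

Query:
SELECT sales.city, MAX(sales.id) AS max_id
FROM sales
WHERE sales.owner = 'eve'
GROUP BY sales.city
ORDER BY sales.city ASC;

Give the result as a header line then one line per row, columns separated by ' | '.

== RESULT ==
sales.city | max_id
LA | 7

Derivation:
After WHERE (1 rows):
sales.city | sales.id | sales.owner
LA | 7 | eve
After GROUP BY (1 rows):
sales.city | max_id
LA | 7
After ORDER BY (1 rows):
sales.city | max_id
LA | 7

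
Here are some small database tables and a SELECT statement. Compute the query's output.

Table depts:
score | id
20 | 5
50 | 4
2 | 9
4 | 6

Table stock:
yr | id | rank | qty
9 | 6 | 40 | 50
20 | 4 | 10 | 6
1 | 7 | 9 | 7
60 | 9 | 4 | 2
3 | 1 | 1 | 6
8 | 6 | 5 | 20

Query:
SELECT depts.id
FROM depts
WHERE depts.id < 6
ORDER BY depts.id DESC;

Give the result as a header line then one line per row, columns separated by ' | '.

== RESULT ==
depts.id
5
4

Derivation:
After WHERE (2 rows):
depts.score | depts.id
20 | 5
50 | 4
After SELECT (2 rows):
depts.id
5
4
After ORDER BY (2 rows):
depts.id
5
4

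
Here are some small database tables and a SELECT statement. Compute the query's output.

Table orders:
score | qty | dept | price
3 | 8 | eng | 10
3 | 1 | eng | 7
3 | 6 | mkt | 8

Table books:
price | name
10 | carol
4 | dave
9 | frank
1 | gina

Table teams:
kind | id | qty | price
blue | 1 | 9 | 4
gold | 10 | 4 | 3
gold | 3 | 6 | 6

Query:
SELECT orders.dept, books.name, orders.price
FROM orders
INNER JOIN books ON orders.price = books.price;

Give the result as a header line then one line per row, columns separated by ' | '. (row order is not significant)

After JOIN books (1 rows):
orders.score | orders.qty | orders.dept | orders.price | books.price | books.name
3 | 8 | eng | 10 | 10 | carol
After SELECT (1 rows):
orders.dept | books.name | orders.price
eng | carol | 10

== RESULT ==
orders.dept | books.name | orders.price
eng | carol | 10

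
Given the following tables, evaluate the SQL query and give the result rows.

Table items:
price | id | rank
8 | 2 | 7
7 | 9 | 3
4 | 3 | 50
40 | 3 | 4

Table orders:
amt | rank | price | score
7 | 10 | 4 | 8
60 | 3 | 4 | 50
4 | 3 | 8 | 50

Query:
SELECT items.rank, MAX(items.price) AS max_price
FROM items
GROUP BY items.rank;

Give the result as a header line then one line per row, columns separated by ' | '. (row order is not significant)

== RESULT ==
items.rank | max_price
7 | 8
3 | 7
50 | 4
4 | 40

Derivation:
After GROUP BY (4 rows):
items.rank | max_price
7 | 8
3 | 7
50 | 4
4 | 40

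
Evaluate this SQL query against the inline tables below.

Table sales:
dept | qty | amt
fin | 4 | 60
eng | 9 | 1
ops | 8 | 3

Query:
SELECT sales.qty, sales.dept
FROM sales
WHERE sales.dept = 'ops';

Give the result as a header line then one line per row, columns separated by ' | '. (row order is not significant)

After WHERE (1 rows):
sales.dept | sales.qty | sales.amt
ops | 8 | 3
After SELECT (1 rows):
sales.qty | sales.dept
8 | ops

== RESULT ==
sales.qty | sales.dept
8 | ops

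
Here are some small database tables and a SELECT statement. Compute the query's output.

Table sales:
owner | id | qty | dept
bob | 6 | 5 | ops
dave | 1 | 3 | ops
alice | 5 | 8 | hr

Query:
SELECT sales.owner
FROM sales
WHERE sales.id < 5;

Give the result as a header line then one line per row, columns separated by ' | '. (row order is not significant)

After WHERE (1 rows):
sales.owner | sales.id | sales.qty | sales.dept
dave | 1 | 3 | ops
After SELECT (1 rows):
sales.owner
dave

== RESULT ==
sales.owner
dave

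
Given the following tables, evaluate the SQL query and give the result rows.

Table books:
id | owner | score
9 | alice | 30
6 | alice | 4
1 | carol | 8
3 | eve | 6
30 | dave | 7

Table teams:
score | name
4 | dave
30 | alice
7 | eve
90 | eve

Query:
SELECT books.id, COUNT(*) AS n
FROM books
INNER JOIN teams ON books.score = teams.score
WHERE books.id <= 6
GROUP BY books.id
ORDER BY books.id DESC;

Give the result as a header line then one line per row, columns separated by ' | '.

== RESULT ==
books.id | n
6 | 1

Derivation:
After JOIN teams (3 rows):
books.id | books.owner | books.score | teams.score | teams.name
9 | alice | 30 | 30 | alice
6 | alice | 4 | 4 | dave
30 | dave | 7 | 7 | eve
After WHERE (1 rows):
books.id | books.owner | books.score | teams.score | teams.name
6 | alice | 4 | 4 | dave
After GROUP BY (1 rows):
books.id | n
6 | 1
After ORDER BY (1 rows):
books.id | n
6 | 1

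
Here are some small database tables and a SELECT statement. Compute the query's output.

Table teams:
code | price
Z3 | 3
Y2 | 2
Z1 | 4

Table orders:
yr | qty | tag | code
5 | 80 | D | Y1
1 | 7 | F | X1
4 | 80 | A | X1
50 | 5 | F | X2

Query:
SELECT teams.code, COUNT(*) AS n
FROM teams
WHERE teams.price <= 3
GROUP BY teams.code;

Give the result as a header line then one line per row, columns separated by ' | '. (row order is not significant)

== RESULT ==
teams.code | n
Z3 | 1
Y2 | 1

Derivation:
After WHERE (2 rows):
teams.code | teams.price
Z3 | 3
Y2 | 2
After GROUP BY (2 rows):
teams.code | n
Z3 | 1
Y2 | 1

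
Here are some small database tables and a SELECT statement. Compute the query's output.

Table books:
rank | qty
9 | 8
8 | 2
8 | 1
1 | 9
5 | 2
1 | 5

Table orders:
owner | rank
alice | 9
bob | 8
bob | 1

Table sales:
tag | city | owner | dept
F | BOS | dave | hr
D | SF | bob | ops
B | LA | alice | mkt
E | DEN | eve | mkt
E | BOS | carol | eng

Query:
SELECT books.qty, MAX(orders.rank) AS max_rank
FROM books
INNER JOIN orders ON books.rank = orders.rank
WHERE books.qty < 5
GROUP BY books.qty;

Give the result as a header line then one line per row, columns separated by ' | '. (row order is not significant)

After JOIN orders (5 rows):
books.rank | books.qty | orders.owner | orders.rank
9 | 8 | alice | 9
8 | 2 | bob | 8
8 | 1 | bob | 8
1 | 9 | bob | 1
1 | 5 | bob | 1
After WHERE (2 rows):
books.rank | books.qty | orders.owner | orders.rank
8 | 2 | bob | 8
8 | 1 | bob | 8
After GROUP BY (2 rows):
books.qty | max_rank
2 | 8
1 | 8

== RESULT ==
books.qty | max_rank
2 | 8
1 | 8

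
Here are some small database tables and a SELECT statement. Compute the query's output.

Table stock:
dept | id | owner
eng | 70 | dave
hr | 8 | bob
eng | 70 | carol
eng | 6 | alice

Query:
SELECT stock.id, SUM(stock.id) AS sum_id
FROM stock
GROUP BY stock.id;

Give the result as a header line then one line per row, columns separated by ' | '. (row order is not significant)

== RESULT ==
stock.id | sum_id
70 | 140
8 | 8
6 | 6

Derivation:
After GROUP BY (3 rows):
stock.id | sum_id
70 | 140
8 | 8
6 | 6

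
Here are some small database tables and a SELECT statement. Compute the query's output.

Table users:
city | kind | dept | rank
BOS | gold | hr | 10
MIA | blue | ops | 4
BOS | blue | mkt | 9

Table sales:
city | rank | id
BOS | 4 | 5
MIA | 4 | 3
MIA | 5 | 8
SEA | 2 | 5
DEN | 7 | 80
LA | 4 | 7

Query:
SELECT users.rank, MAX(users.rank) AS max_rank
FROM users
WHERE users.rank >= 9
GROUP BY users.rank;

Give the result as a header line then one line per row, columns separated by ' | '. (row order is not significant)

After WHERE (2 rows):
users.city | users.kind | users.dept | users.rank
BOS | gold | hr | 10
BOS | blue | mkt | 9
After GROUP BY (2 rows):
users.rank | max_rank
10 | 10
9 | 9

== RESULT ==
users.rank | max_rank
10 | 10
9 | 9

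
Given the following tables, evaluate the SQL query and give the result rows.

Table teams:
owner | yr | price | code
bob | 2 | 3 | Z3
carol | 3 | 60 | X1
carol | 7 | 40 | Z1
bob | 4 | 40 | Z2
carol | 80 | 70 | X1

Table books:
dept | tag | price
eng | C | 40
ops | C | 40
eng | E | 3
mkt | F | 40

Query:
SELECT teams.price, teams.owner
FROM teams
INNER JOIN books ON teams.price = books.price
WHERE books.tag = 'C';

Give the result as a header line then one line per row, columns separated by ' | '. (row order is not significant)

After JOIN books (7 rows):
teams.owner | teams.yr | teams.price | teams.code | books.dept | books.tag | books.price
bob | 2 | 3 | Z3 | eng | E | 3
carol | 7 | 40 | Z1 | eng | C | 40
carol | 7 | 40 | Z1 | ops | C | 40
carol | 7 | 40 | Z1 | mkt | F | 40
bob | 4 | 40 | Z2 | eng | C | 40
bob | 4 | 40 | Z2 | ops | C | 40
bob | 4 | 40 | Z2 | mkt | F | 40
After WHERE (4 rows):
teams.owner | teams.yr | teams.price | teams.code | books.dept | books.tag | books.price
carol | 7 | 40 | Z1 | eng | C | 40
carol | 7 | 40 | Z1 | ops | C | 40
bob | 4 | 40 | Z2 | eng | C | 40
bob | 4 | 40 | Z2 | ops | C | 40
After SELECT (4 rows):
teams.price | teams.owner
40 | carol
40 | carol
40 | bob
40 | bob

== RESULT ==
teams.price | teams.owner
40 | carol
40 | carol
40 | bob
40 | bob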